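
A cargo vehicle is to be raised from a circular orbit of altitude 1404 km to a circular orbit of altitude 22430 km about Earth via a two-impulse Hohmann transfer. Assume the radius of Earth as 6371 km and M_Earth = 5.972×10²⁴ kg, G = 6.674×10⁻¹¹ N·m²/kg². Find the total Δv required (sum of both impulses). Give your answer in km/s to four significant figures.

Δv_total ≈ 3.120 km/s

μ = GM = 6.674×10⁻¹¹ × 5.972×10²⁴ = 3.986×10¹⁴ m³/s².
r₁ = 6371 + 1404 = 7775.0 km = 7.7750×10⁶ m.
r₂ = 6371 + 22430 = 28801 km = 2.8801×10⁷ m.
Transfer ellipse a_t = (r₁ + r₂)/2 = 1.829×10⁷ m.
At r₁: circular v_c1 = √(μ/r₁) = 7160 m/s; transfer-perigee v_p = √[μ(2/r₁ − 1/a_t)] = 8985 m/s.
Δv₁ = v_p − v_c1 = 1825 m/s.
At r₂: circular v_c2 = √(μ/r₂) = 3720 m/s; transfer-apogee v_a = √[μ(2/r₂ − 1/a_t)] = 2426 m/s.
Δv₂ = v_c2 − v_a = 1294 m/s.
Total Δv = Δv₁ + Δv₂ = 3120 m/s = 3.120 km/s.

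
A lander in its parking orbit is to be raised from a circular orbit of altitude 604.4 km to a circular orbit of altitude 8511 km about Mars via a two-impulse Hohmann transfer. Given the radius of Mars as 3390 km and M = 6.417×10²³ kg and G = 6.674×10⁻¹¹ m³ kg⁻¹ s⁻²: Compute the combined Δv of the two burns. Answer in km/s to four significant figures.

μ = GM = 6.674×10⁻¹¹ × 6.417×10²³ = 4.283×10¹³ m³/s².
r₁ = 3390 + 604.4 = 3994.4 km = 3.9944×10⁶ m.
r₂ = 3390 + 8511 = 11901 km = 1.1901×10⁷ m.
Transfer ellipse a_t = (r₁ + r₂)/2 = 7.948×10⁶ m.
At r₁: circular v_c1 = √(μ/r₁) = 3274 m/s; transfer-periapsis v_p = √[μ(2/r₁ − 1/a_t)] = 4007 m/s.
Δv₁ = v_p − v_c1 = 732.4 m/s.
At r₂: circular v_c2 = √(μ/r₂) = 1897 m/s; transfer-apoapsis v_a = √[μ(2/r₂ − 1/a_t)] = 1345 m/s.
Δv₂ = v_c2 − v_a = 552.2 m/s.
Total Δv = Δv₁ + Δv₂ = 1285 m/s = 1.285 km/s.

Δv_total ≈ 1.285 km/s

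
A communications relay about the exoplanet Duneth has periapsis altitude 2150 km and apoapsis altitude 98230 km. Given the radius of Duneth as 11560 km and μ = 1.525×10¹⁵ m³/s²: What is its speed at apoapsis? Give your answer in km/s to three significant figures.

r_p = 11560 + 2150 = 13710 km = 1.3710×10⁷ m.
r_a = 11560 + 98230 = 109790 km = 1.0979×10⁸ m.
Semi-major axis a = (r_p + r_a)/2 = 61750 km = 6.175×10⁷ m.
Vis-viva: v² = μ(2/r − 1/a) = 1.525×10¹⁵ × (1.822×10⁻⁸ − 1.619×10⁻⁸) = 3.084×10⁶ m²/s².
v = 1756 m/s = 1.756 km/s.

v ≈ 1.76 km/s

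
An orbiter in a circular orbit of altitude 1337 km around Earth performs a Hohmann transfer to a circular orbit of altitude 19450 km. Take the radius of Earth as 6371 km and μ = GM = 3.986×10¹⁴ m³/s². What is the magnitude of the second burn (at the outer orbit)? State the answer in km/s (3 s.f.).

Δv ≈ 1.26 km/s

r₁ = 6371 + 1337 = 7708.0 km = 7.7080×10⁶ m.
r₂ = 6371 + 19450 = 25821 km = 2.5821×10⁷ m.
Transfer ellipse a_t = (r₁ + r₂)/2 = 1.676×10⁷ m.
At r₁: circular v_c1 = √(μ/r₁) = 7191 m/s; transfer-perigee v_p = √[μ(2/r₁ − 1/a_t)] = 8925 m/s.
At r₂: circular v_c2 = √(μ/r₂) = 3929 m/s; transfer-apogee v_a = √[μ(2/r₂ − 1/a_t)] = 2664 m/s.
Δv₂ = v_c2 − v_a = 1265 m/s.
= 1.265 km/s.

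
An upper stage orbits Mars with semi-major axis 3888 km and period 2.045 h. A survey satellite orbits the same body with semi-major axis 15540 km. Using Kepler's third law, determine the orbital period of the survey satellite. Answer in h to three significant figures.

T₂ ≈ 16.3 h

Kepler's third law: T² ∝ a³, so T₂ = T₁ (a₂/a₁)^(3/2).
a₂/a₁ = 3.997, (a₂/a₁)^(3/2) = 7.991.
T₂ = 2.045 × 7.991 = 16.34 h.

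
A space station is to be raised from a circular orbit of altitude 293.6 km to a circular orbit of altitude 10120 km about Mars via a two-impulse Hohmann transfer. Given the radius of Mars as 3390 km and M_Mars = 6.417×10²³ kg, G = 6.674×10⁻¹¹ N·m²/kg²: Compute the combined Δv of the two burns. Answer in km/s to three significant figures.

μ = GM = 6.674×10⁻¹¹ × 6.417×10²³ = 4.283×10¹³ m³/s².
r₁ = 3390 + 293.6 = 3683.6 km = 3.6836×10⁶ m.
r₂ = 3390 + 10120 = 13510 km = 1.3510×10⁷ m.
Transfer ellipse a_t = (r₁ + r₂)/2 = 8.597×10⁶ m.
At r₁: circular v_c1 = √(μ/r₁) = 3410 m/s; transfer-periapsis v_p = √[μ(2/r₁ − 1/a_t)] = 4274 m/s.
Δv₁ = v_p − v_c1 = 864.7 m/s.
At r₂: circular v_c2 = √(μ/r₂) = 1780 m/s; transfer-apoapsis v_a = √[μ(2/r₂ − 1/a_t)] = 1165 m/s.
Δv₂ = v_c2 − v_a = 615.0 m/s.
Total Δv = Δv₁ + Δv₂ = 1480 m/s = 1.480 km/s.

Δv_total ≈ 1.48 km/s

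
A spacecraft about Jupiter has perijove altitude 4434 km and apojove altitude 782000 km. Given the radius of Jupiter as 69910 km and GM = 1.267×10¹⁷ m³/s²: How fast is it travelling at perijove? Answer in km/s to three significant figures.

r_p = 69910 + 4434 = 74344 km = 7.4344×10⁷ m.
r_a = 69910 + 782000 = 851910 km = 8.5191×10⁸ m.
Semi-major axis a = (r_p + r_a)/2 = 4.6313×10⁵ km = 4.631×10⁸ m.
Vis-viva: v² = μ(2/r − 1/a) = 1.267×10¹⁷ × (2.690×10⁻⁸ − 2.159×10⁻⁹) = 3.135×10⁹ m²/s².
v = 55990 m/s = 55.99 km/s.

v ≈ 56.0 km/s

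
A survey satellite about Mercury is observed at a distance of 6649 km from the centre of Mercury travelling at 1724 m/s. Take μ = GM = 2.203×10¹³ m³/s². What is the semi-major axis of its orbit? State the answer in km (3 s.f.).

r = 6.649×10⁶ m.
Vis-viva rearranged: 1/a = 2/r − v²/μ = 3.008×10⁻⁷ − 1.349×10⁻⁷ = 1.659×10⁻⁷ m⁻¹.
a = 6.028×10⁶ m = 6028.4 km.

a ≈ 6030 km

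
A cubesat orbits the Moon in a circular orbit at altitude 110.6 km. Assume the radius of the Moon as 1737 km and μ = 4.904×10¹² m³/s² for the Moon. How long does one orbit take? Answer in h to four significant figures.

r = 1737 + 110.6 = 1847.6 km = 1.8476×10⁶ m.
Kepler's third law: T = 2π√(r³/μ) = 2π√((1.848×10⁶)³ / 4.904×10¹²).
r³/μ = 1.286×10⁶ s², so T = 2π × 1.134×10³ = 7.126×10³ s.
Converting: 7.126×10³ s ÷ 3600 = 1.979 h.

T ≈ 1.979 h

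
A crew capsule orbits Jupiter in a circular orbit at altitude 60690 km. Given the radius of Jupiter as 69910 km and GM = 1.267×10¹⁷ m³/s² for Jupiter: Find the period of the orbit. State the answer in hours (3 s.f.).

r = 69910 + 60690 = 130600 km = 1.3060×10⁸ m.
Kepler's third law: T = 2π√(r³/μ) = 2π√((1.306×10⁸)³ / 1.267×10¹⁷).
r³/μ = 1.758×10⁷ s², so T = 2π × 4.193×10³ = 2.635×10⁴ s.
Converting: 2.635×10⁴ s ÷ 3600 = 7.318 hours.

T ≈ 7.32 hours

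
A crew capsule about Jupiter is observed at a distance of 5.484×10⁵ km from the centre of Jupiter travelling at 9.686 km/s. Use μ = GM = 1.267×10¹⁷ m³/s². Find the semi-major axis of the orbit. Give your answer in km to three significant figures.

a ≈ 3.44×10⁵ km

r = 5.484×10⁸ m.
Specific orbital energy ε = v²/2 − μ/r = (9686)²/2 − 1.267×10¹⁷/5.484×10⁸ = -1.841×10⁸ J/kg.
Since ε = −μ/(2a), a = −μ/(2ε) = 3.441×10⁸ m = 3.4406×10⁵ km.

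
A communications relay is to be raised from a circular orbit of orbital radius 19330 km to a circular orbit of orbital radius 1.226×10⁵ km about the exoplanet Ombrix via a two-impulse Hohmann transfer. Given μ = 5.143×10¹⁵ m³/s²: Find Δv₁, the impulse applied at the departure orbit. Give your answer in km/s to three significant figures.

Δv ≈ 5.13 km/s

r₁ = 19330 km = 1.933×10⁷ m.
r₂ = 1.226×10⁵ km = 1.226×10⁸ m.
Transfer ellipse a_t = (r₁ + r₂)/2 = 7.096×10⁷ m.
At r₁: circular v_c1 = √(μ/r₁) = 16310 m/s; transfer-periapsis v_p = √[μ(2/r₁ − 1/a_t)] = 21440 m/s.
Δv₁ = v_p − v_c1 = 5128 m/s.
= 5.128 km/s.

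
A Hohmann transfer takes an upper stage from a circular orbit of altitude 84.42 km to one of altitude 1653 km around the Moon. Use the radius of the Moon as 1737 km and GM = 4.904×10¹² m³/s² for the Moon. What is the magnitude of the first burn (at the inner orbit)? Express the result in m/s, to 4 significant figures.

Δv ≈ 230.7 m/s

r₁ = 1737 + 84.42 = 1821.4 km = 1.8214×10⁶ m.
r₂ = 1737 + 1653 = 3390.0 km = 3.3900×10⁶ m.
Transfer ellipse a_t = (r₁ + r₂)/2 = 2.606×10⁶ m.
At r₁: circular v_c1 = √(μ/r₁) = 1641 m/s; transfer-perilune v_p = √[μ(2/r₁ − 1/a_t)] = 1872 m/s.
Δv₁ = v_p − v_c1 = 230.7 m/s.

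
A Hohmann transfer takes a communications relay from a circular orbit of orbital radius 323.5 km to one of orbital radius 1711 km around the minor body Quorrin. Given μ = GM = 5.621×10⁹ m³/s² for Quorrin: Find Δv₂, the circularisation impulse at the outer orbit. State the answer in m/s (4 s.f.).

Δv ≈ 24.99 m/s

r₁ = 323.5 km = 3.235×10⁵ m.
r₂ = 1711 km = 1.711×10⁶ m.
Transfer ellipse a_t = (r₁ + r₂)/2 = 1.017×10⁶ m.
At r₁: circular v_c1 = √(μ/r₁) = 131.8 m/s; transfer-periapsis v_p = √[μ(2/r₁ − 1/a_t)] = 171.0 m/s.
At r₂: circular v_c2 = √(μ/r₂) = 57.32 m/s; transfer-apoapsis v_a = √[μ(2/r₂ − 1/a_t)] = 32.32 m/s.
Δv₂ = v_c2 − v_a = 24.99 m/s.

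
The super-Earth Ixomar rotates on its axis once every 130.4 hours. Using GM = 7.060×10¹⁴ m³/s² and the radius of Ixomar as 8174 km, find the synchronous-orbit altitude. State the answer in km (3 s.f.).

h_sync ≈ 1.50×10⁵ km

T = 130.4 hours = 4.694×10⁵ s.
A synchronous orbit has period T, so by Kepler's third law a = (μT²/4π²)^(1/3).
μT²/4π² = 7.060×10¹⁴ × (4.694×10⁵)² / 39.48 = 3.941×10²⁴ m³.
a = 1.580×10⁸ m = 1.5796×10⁵ km.
Altitude h = a − R = 1.5796×10⁵ − 8174 = 1.4978×10⁵ km.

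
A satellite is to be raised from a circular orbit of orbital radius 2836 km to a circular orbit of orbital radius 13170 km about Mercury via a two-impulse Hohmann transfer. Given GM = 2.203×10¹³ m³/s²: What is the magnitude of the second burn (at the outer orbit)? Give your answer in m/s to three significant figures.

Δv ≈ 523 m/s

r₁ = 2836 km = 2.836×10⁶ m.
r₂ = 13170 km = 1.317×10⁷ m.
Transfer ellipse a_t = (r₁ + r₂)/2 = 8.003×10⁶ m.
At r₁: circular v_c1 = √(μ/r₁) = 2787 m/s; transfer-periherm v_p = √[μ(2/r₁ − 1/a_t)] = 3575 m/s.
At r₂: circular v_c2 = √(μ/r₂) = 1293 m/s; transfer-apoherm v_a = √[μ(2/r₂ − 1/a_t)] = 769.9 m/s.
Δv₂ = v_c2 − v_a = 523.4 m/s.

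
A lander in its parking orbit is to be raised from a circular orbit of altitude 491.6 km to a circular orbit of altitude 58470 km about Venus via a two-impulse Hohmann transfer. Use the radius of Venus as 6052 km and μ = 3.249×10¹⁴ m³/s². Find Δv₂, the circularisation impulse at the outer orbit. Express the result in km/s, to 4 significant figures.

r₁ = 6052 + 491.6 = 6543.6 km = 6.5436×10⁶ m.
r₂ = 6052 + 58470 = 64522 km = 6.4522×10⁷ m.
Transfer ellipse a_t = (r₁ + r₂)/2 = 3.553×10⁷ m.
At r₁: circular v_c1 = √(μ/r₁) = 7046 m/s; transfer-periapsis v_p = √[μ(2/r₁ − 1/a_t)] = 9495 m/s.
At r₂: circular v_c2 = √(μ/r₂) = 2244 m/s; transfer-apoapsis v_a = √[μ(2/r₂ − 1/a_t)] = 963.0 m/s.
Δv₂ = v_c2 − v_a = 1281 m/s.
= 1.281 km/s.

Δv ≈ 1.281 km/s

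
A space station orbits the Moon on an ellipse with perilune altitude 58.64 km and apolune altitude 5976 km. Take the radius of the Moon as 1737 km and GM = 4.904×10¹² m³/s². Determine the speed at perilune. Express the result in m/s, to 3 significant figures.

r_p = 1737 + 58.64 = 1795.6 km = 1.7956×10⁶ m.
r_a = 1737 + 5976 = 7713.0 km = 7.7130×10⁶ m.
Semi-major axis a = (r_p + r_a)/2 = 4754.3 km = 4.754×10⁶ m.
Vis-viva: v² = μ(2/r − 1/a) = 4.904×10¹² × (1.114×10⁻⁶ − 2.103×10⁻⁷) = 4.431×10⁶ m²/s².
v = 2105 m/s.

v ≈ 2100 m/s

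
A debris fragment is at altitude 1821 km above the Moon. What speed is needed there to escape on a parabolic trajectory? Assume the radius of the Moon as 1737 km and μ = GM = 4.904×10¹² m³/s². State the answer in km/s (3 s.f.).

r = 1737 + 1821 = 3558.0 km = 3.5580×10⁶ m.
Escape speed v_esc = √(2μ/r) = √(2 × 4.904×10¹² / 3.558×10⁶) = √(2.757×10⁶) = 1660 m/s.
= 1.660 km/s.

v_esc ≈ 1.66 km/s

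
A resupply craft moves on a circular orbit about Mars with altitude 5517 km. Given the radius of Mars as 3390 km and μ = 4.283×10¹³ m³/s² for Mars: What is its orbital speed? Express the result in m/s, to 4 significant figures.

v ≈ 2193 m/s

r = 3390 + 5517 = 8907.0 km = 8.9070×10⁶ m.
For a circular orbit v = √(μ/r) = √(4.283×10¹³ / 8.907×10⁶) = √(4.809×10⁶) = 2193 m/s.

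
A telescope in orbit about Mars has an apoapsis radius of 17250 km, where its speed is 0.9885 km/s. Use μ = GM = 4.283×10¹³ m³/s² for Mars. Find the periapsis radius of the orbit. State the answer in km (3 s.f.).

r_a = 1.725×10⁷ m.
Specific energy ε = v²/2 − μ/r = -1.994×10⁶ J/kg, so a = −μ/(2ε) = 1.074×10⁷ m.
The apsides satisfy r_p + r_a = 2a, so the periapsis radius is 2a − r_a = 4.226×10⁶ m = 4225.9 km.

periapsis radius ≈ 4230 km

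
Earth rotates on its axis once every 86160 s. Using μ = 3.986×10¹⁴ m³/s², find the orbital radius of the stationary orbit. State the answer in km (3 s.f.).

r_sync ≈ 42200 km

A synchronous orbit has period T, so by Kepler's third law a = (μT²/4π²)^(1/3).
μT²/4π² = 3.986×10¹⁴ × (8.616×10⁴)² / 39.48 = 7.495×10²² m³.
a = 4.216×10⁷ m = 42163 km.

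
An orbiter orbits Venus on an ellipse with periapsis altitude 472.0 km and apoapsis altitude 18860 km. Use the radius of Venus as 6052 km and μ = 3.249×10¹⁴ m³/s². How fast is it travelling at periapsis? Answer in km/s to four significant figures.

r_p = 6052 + 472.0 = 6524.0 km = 6.5240×10⁶ m.
r_a = 6052 + 18860 = 24912 km = 2.4912×10⁷ m.
Semi-major axis a = (r_p + r_a)/2 = 15718 km = 1.572×10⁷ m.
Vis-viva: v² = μ(2/r − 1/a) = 3.249×10¹⁴ × (3.066×10⁻⁷ − 6.362×10⁻⁸) = 7.893×10⁷ m²/s².
v = 8884 m/s = 8.884 km/s.

v ≈ 8.884 km/s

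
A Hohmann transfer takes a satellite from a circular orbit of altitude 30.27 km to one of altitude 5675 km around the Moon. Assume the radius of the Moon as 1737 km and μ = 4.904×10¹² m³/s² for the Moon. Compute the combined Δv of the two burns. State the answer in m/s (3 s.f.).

Δv_total ≈ 760 m/s

r₁ = 1737 + 30.27 = 1767.3 km = 1.7673×10⁶ m.
r₂ = 1737 + 5675 = 7412.0 km = 7.4120×10⁶ m.
Transfer ellipse a_t = (r₁ + r₂)/2 = 4.590×10⁶ m.
At r₁: circular v_c1 = √(μ/r₁) = 1666 m/s; transfer-perilune v_p = √[μ(2/r₁ − 1/a_t)] = 2117 m/s.
Δv₁ = v_p − v_c1 = 451.1 m/s.
At r₂: circular v_c2 = √(μ/r₂) = 813.4 m/s; transfer-apolune v_a = √[μ(2/r₂ − 1/a_t)] = 504.7 m/s.
Δv₂ = v_c2 − v_a = 308.7 m/s.
Total Δv = Δv₁ + Δv₂ = 759.8 m/s.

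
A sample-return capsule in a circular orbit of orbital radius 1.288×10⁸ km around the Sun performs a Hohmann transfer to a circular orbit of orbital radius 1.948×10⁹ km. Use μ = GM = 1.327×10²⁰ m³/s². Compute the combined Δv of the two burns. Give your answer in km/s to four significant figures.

r₁ = 1.288×10⁸ km = 1.288×10¹¹ m.
r₂ = 1.948×10⁹ km = 1.948×10¹² m.
Transfer ellipse a_t = (r₁ + r₂)/2 = 1.038×10¹² m.
At r₁: circular v_c1 = √(μ/r₁) = 32100 m/s; transfer-perihelion v_p = √[μ(2/r₁ − 1/a_t)] = 43960 m/s.
Δv₁ = v_p − v_c1 = 11870 m/s.
At r₂: circular v_c2 = √(μ/r₂) = 8254 m/s; transfer-aphelion v_a = √[μ(2/r₂ − 1/a_t)] = 2907 m/s.
Δv₂ = v_c2 − v_a = 5347 m/s.
Total Δv = Δv₁ + Δv₂ = 17210 m/s = 17.21 km/s.

Δv_total ≈ 17.21 km/s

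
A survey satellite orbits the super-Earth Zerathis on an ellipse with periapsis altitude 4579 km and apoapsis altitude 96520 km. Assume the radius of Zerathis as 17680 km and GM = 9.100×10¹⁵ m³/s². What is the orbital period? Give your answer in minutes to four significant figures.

T ≈ 618.7 minutes

r_p = 17680 + 4579 = 22259 km = 2.2259×10⁷ m.
r_a = 17680 + 96520 = 114200 km = 1.1420×10⁸ m.
Semi-major axis a = (r_p + r_a)/2 = (22259 + 1.1420×10⁵)/2 = 68230 km = 6.823×10⁷ m.
By Kepler's third law T = 2π√(a³/μ) = 2π × 5.908×10³ = 3.712×10⁴ s.
= 618.7 minutes.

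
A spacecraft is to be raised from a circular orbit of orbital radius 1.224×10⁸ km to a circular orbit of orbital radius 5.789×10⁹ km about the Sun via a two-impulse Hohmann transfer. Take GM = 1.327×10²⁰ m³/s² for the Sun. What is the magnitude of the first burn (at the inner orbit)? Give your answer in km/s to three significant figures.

Δv ≈ 13.2 km/s

r₁ = 1.224×10⁸ km = 1.224×10¹¹ m.
r₂ = 5.789×10⁹ km = 5.789×10¹² m.
Transfer ellipse a_t = (r₁ + r₂)/2 = 2.956×10¹² m.
At r₁: circular v_c1 = √(μ/r₁) = 32930 m/s; transfer-perihelion v_p = √[μ(2/r₁ − 1/a_t)] = 46080 m/s.
Δv₁ = v_p − v_c1 = 13150 m/s.
= 13.15 km/s.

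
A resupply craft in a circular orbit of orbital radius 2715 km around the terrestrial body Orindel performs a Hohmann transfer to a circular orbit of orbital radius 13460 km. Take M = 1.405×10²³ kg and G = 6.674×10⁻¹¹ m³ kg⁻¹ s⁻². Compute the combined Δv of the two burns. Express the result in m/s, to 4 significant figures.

μ = GM = 6.674×10⁻¹¹ × 1.405×10²³ = 9.377×10¹² m³/s².
r₁ = 2715 km = 2.715×10⁶ m.
r₂ = 13460 km = 1.346×10⁷ m.
Transfer ellipse a_t = (r₁ + r₂)/2 = 8.088×10⁶ m.
At r₁: circular v_c1 = √(μ/r₁) = 1858 m/s; transfer-periapsis v_p = √[μ(2/r₁ − 1/a_t)] = 2398 m/s.
Δv₁ = v_p − v_c1 = 539.1 m/s.
At r₂: circular v_c2 = √(μ/r₂) = 834.7 m/s; transfer-apoapsis v_a = √[μ(2/r₂ − 1/a_t)] = 483.6 m/s.
Δv₂ = v_c2 − v_a = 351.1 m/s.
Total Δv = Δv₁ + Δv₂ = 890.1 m/s.

Δv_total ≈ 890.1 m/s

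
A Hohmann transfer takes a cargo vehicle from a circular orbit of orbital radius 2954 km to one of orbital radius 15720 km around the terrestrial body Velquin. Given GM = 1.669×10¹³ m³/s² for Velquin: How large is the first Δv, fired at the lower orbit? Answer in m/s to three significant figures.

r₁ = 2954 km = 2.954×10⁶ m.
r₂ = 15720 km = 1.572×10⁷ m.
Transfer ellipse a_t = (r₁ + r₂)/2 = 9.337×10⁶ m.
At r₁: circular v_c1 = √(μ/r₁) = 2377 m/s; transfer-periapsis v_p = √[μ(2/r₁ − 1/a_t)] = 3084 m/s.
Δv₁ = v_p − v_c1 = 707.3 m/s.

Δv ≈ 707 m/s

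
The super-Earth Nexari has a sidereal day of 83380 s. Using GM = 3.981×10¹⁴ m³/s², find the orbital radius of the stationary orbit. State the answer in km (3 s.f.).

A synchronous orbit has period T, so by Kepler's third law a = (μT²/4π²)^(1/3).
μT²/4π² = 3.981×10¹⁴ × (8.338×10⁴)² / 39.48 = 7.011×10²² m³.
a = 4.123×10⁷ m = 41234 km.

r_sync ≈ 41200 km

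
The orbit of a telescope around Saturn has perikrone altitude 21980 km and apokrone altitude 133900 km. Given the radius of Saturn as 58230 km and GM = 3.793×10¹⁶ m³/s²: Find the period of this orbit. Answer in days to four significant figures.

r_p = 58230 + 21980 = 80210 km = 8.0210×10⁷ m.
r_a = 58230 + 133900 = 192130 km = 1.9213×10⁸ m.
Semi-major axis a = (r_p + r_a)/2 = (80210 + 1.9213×10⁵)/2 = 1.3617×10⁵ km = 1.362×10⁸ m.
By Kepler's third law T = 2π√(a³/μ) = 2π × 8.159×10³ = 5.126×10⁴ s.
= 0.5933 days.

T ≈ 0.5933 days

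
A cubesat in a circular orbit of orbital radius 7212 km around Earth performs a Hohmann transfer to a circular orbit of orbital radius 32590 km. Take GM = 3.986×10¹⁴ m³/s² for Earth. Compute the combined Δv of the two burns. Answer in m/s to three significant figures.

Δv_total ≈ 3470 m/s

r₁ = 7212 km = 7.212×10⁶ m.
r₂ = 32590 km = 3.259×10⁷ m.
Transfer ellipse a_t = (r₁ + r₂)/2 = 1.990×10⁷ m.
At r₁: circular v_c1 = √(μ/r₁) = 7434 m/s; transfer-perigee v_p = √[μ(2/r₁ − 1/a_t)] = 9514 m/s.
Δv₁ = v_p − v_c1 = 2079 m/s.
At r₂: circular v_c2 = √(μ/r₂) = 3497 m/s; transfer-apogee v_a = √[μ(2/r₂ − 1/a_t)] = 2105 m/s.
Δv₂ = v_c2 − v_a = 1392 m/s.
Total Δv = Δv₁ + Δv₂ = 3471 m/s.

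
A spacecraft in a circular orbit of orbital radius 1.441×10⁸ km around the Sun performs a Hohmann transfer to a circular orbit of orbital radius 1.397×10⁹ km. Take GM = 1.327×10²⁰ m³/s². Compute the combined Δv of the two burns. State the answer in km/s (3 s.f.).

r₁ = 1.441×10⁸ km = 1.441×10¹¹ m.
r₂ = 1.397×10⁹ km = 1.397×10¹² m.
Transfer ellipse a_t = (r₁ + r₂)/2 = 7.706×10¹¹ m.
At r₁: circular v_c1 = √(μ/r₁) = 30350 m/s; transfer-perihelion v_p = √[μ(2/r₁ − 1/a_t)] = 40860 m/s.
Δv₁ = v_p − v_c1 = 10510 m/s.
At r₂: circular v_c2 = √(μ/r₂) = 9746 m/s; transfer-aphelion v_a = √[μ(2/r₂ − 1/a_t)] = 4215 m/s.
Δv₂ = v_c2 − v_a = 5532 m/s.
Total Δv = Δv₁ + Δv₂ = 16050 m/s = 16.05 km/s.

Δv_total ≈ 16.0 km/s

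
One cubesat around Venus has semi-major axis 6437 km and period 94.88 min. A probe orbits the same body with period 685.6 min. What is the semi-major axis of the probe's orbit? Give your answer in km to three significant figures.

Kepler's third law: a³ ∝ T², so a₂ = a₁ (T₂/T₁)^(2/3).
T₂/T₁ = 7.226, (T₂/T₁)^(2/3) = 3.738.
a₂ = 6437 × 3.738 = 24060 km.

a₂ ≈ 24100 km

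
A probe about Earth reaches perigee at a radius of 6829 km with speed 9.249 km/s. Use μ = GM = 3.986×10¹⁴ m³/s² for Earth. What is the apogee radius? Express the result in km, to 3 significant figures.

r_p = 6.829×10⁶ m.
Specific energy ε = v²/2 − μ/r = -1.560×10⁷ J/kg, so a = −μ/(2ε) = 1.278×10⁷ m.
The apsides satisfy r_p + r_a = 2a, so the apogee radius is 2a − r_p = 1.873×10⁷ m = 18728 km.

apogee radius ≈ 18700 km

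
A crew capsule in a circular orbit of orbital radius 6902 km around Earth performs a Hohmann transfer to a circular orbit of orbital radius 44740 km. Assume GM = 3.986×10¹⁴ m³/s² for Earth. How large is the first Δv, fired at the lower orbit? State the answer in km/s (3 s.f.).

r₁ = 6902 km = 6.902×10⁶ m.
r₂ = 44740 km = 4.474×10⁷ m.
Transfer ellipse a_t = (r₁ + r₂)/2 = 2.582×10⁷ m.
At r₁: circular v_c1 = √(μ/r₁) = 7599 m/s; transfer-perigee v_p = √[μ(2/r₁ − 1/a_t)] = 10000 m/s.
Δv₁ = v_p − v_c1 = 2404 m/s.
= 2.404 km/s.

Δv ≈ 2.40 km/s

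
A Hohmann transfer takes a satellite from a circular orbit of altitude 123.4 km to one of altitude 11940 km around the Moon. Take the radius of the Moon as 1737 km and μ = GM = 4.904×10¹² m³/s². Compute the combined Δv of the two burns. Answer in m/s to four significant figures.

Δv_total ≈ 836.4 m/s

r₁ = 1737 + 123.4 = 1860.4 km = 1.8604×10⁶ m.
r₂ = 1737 + 11940 = 13677 km = 1.3677×10⁷ m.
Transfer ellipse a_t = (r₁ + r₂)/2 = 7.769×10⁶ m.
At r₁: circular v_c1 = √(μ/r₁) = 1624 m/s; transfer-perilune v_p = √[μ(2/r₁ − 1/a_t)] = 2154 m/s.
Δv₁ = v_p − v_c1 = 530.7 m/s.
At r₂: circular v_c2 = √(μ/r₂) = 598.8 m/s; transfer-apolune v_a = √[μ(2/r₂ − 1/a_t)] = 293.0 m/s.
Δv₂ = v_c2 − v_a = 305.8 m/s.
Total Δv = Δv₁ + Δv₂ = 836.4 m/s.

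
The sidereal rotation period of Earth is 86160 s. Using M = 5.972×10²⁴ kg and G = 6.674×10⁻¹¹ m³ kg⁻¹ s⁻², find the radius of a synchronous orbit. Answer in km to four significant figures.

r_sync ≈ 42160 km

μ = GM = 6.674×10⁻¹¹ × 5.972×10²⁴ = 3.986×10¹⁴ m³/s².
A synchronous orbit has period T, so by Kepler's third law a = (μT²/4π²)^(1/3).
μT²/4π² = 3.986×10¹⁴ × (8.616×10⁴)² / 39.48 = 7.495×10²² m³.
a = 4.216×10⁷ m = 42162 km.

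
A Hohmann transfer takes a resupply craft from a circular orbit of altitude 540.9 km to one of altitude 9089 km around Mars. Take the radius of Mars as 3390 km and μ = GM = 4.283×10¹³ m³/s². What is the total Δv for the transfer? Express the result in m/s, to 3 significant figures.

r₁ = 3390 + 540.9 = 3930.9 km = 3.9309×10⁶ m.
r₂ = 3390 + 9089 = 12479 km = 1.2479×10⁷ m.
Transfer ellipse a_t = (r₁ + r₂)/2 = 8.205×10⁶ m.
At r₁: circular v_c1 = √(μ/r₁) = 3301 m/s; transfer-periapsis v_p = √[μ(2/r₁ − 1/a_t)] = 4071 m/s.
Δv₁ = v_p − v_c1 = 769.9 m/s.
At r₂: circular v_c2 = √(μ/r₂) = 1853 m/s; transfer-apoapsis v_a = √[μ(2/r₂ − 1/a_t)] = 1282 m/s.
Δv₂ = v_c2 − v_a = 570.3 m/s.
Total Δv = Δv₁ + Δv₂ = 1340 m/s.

Δv_total ≈ 1340 m/s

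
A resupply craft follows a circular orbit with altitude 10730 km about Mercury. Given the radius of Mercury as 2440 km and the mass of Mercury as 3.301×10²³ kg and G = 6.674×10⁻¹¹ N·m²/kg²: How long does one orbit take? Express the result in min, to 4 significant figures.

T ≈ 1066 min

μ = GM = 6.674×10⁻¹¹ × 3.301×10²³ = 2.203×10¹³ m³/s².
r = 2440 + 10730 = 13170 km = 1.3170×10⁷ m.
Kepler's third law: T = 2π√(r³/μ) = 2π√((1.317×10⁷)³ / 2.203×10¹³).
r³/μ = 1.037×10⁸ s², so T = 2π × 1.018×10⁴ = 6.398×10⁴ s.
Converting: 6.398×10⁴ s ÷ 60.00 = 1066 min.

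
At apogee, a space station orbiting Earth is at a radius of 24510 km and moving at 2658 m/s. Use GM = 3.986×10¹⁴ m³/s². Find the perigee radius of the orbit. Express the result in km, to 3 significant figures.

r_a = 2.451×10⁷ m.
Specific energy ε = v²/2 − μ/r = -1.273×10⁷ J/kg, so a = −μ/(2ε) = 1.566×10⁷ m.
The apsides satisfy r_p + r_a = 2a, so the perigee radius is 2a − r_a = 6.801×10⁶ m = 6801.2 km.

perigee radius ≈ 6800 km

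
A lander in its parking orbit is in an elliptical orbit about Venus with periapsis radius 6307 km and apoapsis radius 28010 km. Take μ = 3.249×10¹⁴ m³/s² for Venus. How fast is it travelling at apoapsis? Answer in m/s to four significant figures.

Semi-major axis a = (r_p + r_a)/2 = 17158 km = 1.716×10⁷ m.
Vis-viva: v² = μ(2/r − 1/a) = 3.249×10¹⁴ × (7.140×10⁻⁸ − 5.828×10⁻⁸) = 4.264×10⁶ m²/s².
v = 2065 m/s.

v ≈ 2065 m/s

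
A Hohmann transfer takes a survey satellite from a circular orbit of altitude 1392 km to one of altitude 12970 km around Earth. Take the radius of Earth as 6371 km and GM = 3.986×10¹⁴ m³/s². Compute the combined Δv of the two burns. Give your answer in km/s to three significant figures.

Δv_total ≈ 2.50 km/s

r₁ = 6371 + 1392 = 7763.0 km = 7.7630×10⁶ m.
r₂ = 6371 + 12970 = 19341 km = 1.9341×10⁷ m.
Transfer ellipse a_t = (r₁ + r₂)/2 = 1.355×10⁷ m.
At r₁: circular v_c1 = √(μ/r₁) = 7166 m/s; transfer-perigee v_p = √[μ(2/r₁ − 1/a_t)] = 8560 m/s.
Δv₁ = v_p − v_c1 = 1395 m/s.
At r₂: circular v_c2 = √(μ/r₂) = 4540 m/s; transfer-apogee v_a = √[μ(2/r₂ − 1/a_t)] = 3436 m/s.
Δv₂ = v_c2 − v_a = 1104 m/s.
Total Δv = Δv₁ + Δv₂ = 2499 m/s = 2.499 km/s.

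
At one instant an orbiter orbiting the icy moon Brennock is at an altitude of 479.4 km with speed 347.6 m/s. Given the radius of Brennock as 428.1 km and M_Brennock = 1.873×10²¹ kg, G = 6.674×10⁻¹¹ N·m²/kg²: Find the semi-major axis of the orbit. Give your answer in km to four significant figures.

a ≈ 808.2 km

μ = GM = 6.674×10⁻¹¹ × 1.873×10²¹ = 1.250×10¹¹ m³/s².
r = 428.1 + 479.4 = 907.50 km = 9.075×10⁵ m.
Vis-viva rearranged: 1/a = 2/r − v²/μ = 2.204×10⁻⁶ − 9.666×10⁻⁷ = 1.237×10⁻⁶ m⁻¹.
a = 8.082×10⁵ m = 808.22 km.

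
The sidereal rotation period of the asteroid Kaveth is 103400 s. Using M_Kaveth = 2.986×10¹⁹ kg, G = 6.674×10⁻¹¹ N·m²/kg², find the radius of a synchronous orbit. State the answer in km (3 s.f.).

r_sync ≈ 814 km

μ = GM = 6.674×10⁻¹¹ × 2.986×10¹⁹ = 1.993×10⁹ m³/s².
A synchronous orbit has period T, so by Kepler's third law a = (μT²/4π²)^(1/3).
μT²/4π² = 1.993×10⁹ × (1.034×10⁵)² / 39.48 = 5.397×10¹⁷ m³.
a = 8.142×10⁵ m = 814.18 km.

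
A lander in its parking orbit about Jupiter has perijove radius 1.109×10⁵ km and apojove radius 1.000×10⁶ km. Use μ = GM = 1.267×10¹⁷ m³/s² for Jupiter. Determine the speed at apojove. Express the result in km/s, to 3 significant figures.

Semi-major axis a = (r_p + r_a)/2 = 5.5545×10⁵ km = 5.554×10⁸ m.
Vis-viva: v² = μ(2/r − 1/a) = 1.267×10¹⁷ × (2.000×10⁻⁹ − 1.800×10⁻⁹) = 2.530×10⁷ m²/s².
v = 5030 m/s = 5.030 km/s.

v ≈ 5.03 km/s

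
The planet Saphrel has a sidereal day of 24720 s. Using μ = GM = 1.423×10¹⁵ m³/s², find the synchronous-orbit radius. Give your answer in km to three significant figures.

A synchronous orbit has period T, so by Kepler's third law a = (μT²/4π²)^(1/3).
μT²/4π² = 1.423×10¹⁵ × (2.472×10⁴)² / 39.48 = 2.203×10²² m³.
a = 2.803×10⁷ m = 28032 km.

r_sync ≈ 28000 km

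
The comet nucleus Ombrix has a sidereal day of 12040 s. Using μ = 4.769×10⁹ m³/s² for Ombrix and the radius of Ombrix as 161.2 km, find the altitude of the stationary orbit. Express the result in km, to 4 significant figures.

h_sync ≈ 98.48 km

A synchronous orbit has period T, so by Kepler's third law a = (μT²/4π²)^(1/3).
μT²/4π² = 4.769×10⁹ × (1.204×10⁴)² / 39.48 = 1.751×10¹⁶ m³.
a = 2.597×10⁵ m = 259.68 km.
Altitude h = a − R = 259.68 − 161.2 = 98.481 km.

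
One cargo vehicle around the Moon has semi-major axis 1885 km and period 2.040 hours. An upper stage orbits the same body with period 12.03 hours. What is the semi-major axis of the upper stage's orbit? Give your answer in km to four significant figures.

Kepler's third law: a³ ∝ T², so a₂ = a₁ (T₂/T₁)^(2/3).
T₂/T₁ = 5.897, (T₂/T₁)^(2/3) = 3.264.
a₂ = 1885 × 3.264 = 6153 km.

a₂ ≈ 6153 km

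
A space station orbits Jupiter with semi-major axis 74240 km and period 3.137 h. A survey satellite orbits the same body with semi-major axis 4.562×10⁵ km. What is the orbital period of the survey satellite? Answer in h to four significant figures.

Kepler's third law: T² ∝ a³, so T₂ = T₁ (a₂/a₁)^(3/2).
a₂/a₁ = 6.145, (a₂/a₁)^(3/2) = 15.23.
T₂ = 3.137 × 15.23 = 47.78 h.

T₂ ≈ 47.78 h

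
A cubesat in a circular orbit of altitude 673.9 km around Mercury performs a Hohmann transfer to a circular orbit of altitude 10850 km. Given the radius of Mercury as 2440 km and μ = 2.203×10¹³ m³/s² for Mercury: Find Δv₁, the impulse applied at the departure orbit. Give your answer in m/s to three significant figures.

r₁ = 2440 + 673.9 = 3113.9 km = 3.1139×10⁶ m.
r₂ = 2440 + 10850 = 13290 km = 1.3290×10⁷ m.
Transfer ellipse a_t = (r₁ + r₂)/2 = 8.202×10⁶ m.
At r₁: circular v_c1 = √(μ/r₁) = 2660 m/s; transfer-periherm v_p = √[μ(2/r₁ − 1/a_t)] = 3386 m/s.
Δv₁ = v_p − v_c1 = 725.9 m/s.

Δv ≈ 726 m/s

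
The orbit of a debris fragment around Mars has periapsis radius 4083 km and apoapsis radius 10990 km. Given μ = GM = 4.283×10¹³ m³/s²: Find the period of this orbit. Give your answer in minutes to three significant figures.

Semi-major axis a = (r_p + r_a)/2 = (4083.0 + 10990)/2 = 7536.5 km = 7.536×10⁶ m.
By Kepler's third law T = 2π√(a³/μ) = 2π × 3.161×10³ = 1.986×10⁴ s.
= 331.1 minutes.

T ≈ 331 minutes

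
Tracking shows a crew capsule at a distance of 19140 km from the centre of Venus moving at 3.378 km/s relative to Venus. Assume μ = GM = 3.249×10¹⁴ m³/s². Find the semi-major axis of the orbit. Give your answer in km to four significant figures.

a ≈ 14420 km

r = 1.914×10⁷ m.
Specific orbital energy ε = v²/2 − μ/r = (3378)²/2 − 3.249×10¹⁴/1.914×10⁷ = -1.127×10⁷ J/kg.
Since ε = −μ/(2a), a = −μ/(2ε) = 1.442×10⁷ m = 14415 km.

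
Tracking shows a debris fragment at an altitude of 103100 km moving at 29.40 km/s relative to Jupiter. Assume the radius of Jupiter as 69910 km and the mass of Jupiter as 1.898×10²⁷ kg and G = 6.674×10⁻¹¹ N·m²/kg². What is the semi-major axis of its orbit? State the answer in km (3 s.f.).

μ = GM = 6.674×10⁻¹¹ × 1.898×10²⁷ = 1.267×10¹⁷ m³/s².
r = 69910 + 103100 = 1.7301×10⁵ km = 1.730×10⁸ m.
Specific orbital energy ε = v²/2 − μ/r = (29400)²/2 − 1.267×10¹⁷/1.730×10⁸ = -3.000×10⁸ J/kg.
Since ε = −μ/(2a), a = −μ/(2ε) = 2.111×10⁸ m = 2.1113×10⁵ km.

a ≈ 2.11×10⁵ km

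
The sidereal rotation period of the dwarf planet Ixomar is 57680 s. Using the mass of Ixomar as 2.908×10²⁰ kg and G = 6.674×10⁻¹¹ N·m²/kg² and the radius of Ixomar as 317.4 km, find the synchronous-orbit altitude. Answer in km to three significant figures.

μ = GM = 6.674×10⁻¹¹ × 2.908×10²⁰ = 1.941×10¹⁰ m³/s².
A synchronous orbit has period T, so by Kepler's third law a = (μT²/4π²)^(1/3).
μT²/4π² = 1.941×10¹⁰ × (5.768×10⁴)² / 39.48 = 1.636×10¹⁸ m³.
a = 1.178×10⁶ m = 1178.2 km.
Altitude h = a − R = 1178.2 − 317.4 = 860.81 km.

h_sync ≈ 861 km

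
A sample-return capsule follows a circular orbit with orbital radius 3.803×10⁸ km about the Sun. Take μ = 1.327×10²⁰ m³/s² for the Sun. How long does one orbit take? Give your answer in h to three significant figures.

r = 3.803×10⁸ km = 3.803×10¹¹ m.
Kepler's third law: T = 2π√(r³/μ) = 2π√((3.803×10¹¹)³ / 1.327×10²⁰).
r³/μ = 4.145×10¹⁴ s², so T = 2π × 2.036×10⁷ = 1.279×10⁸ s.
Converting: 1.279×10⁸ s ÷ 3600 = 35530 h.

T ≈ 35500 h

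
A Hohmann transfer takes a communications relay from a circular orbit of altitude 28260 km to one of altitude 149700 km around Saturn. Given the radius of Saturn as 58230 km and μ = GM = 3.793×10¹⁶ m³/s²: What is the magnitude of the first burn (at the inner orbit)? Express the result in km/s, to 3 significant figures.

Δv ≈ 3.95 km/s

r₁ = 58230 + 28260 = 86490 km = 8.6490×10⁷ m.
r₂ = 58230 + 149700 = 207930 km = 2.0793×10⁸ m.
Transfer ellipse a_t = (r₁ + r₂)/2 = 1.472×10⁸ m.
At r₁: circular v_c1 = √(μ/r₁) = 20940 m/s; transfer-perikrone v_p = √[μ(2/r₁ − 1/a_t)] = 24890 m/s.
Δv₁ = v_p − v_c1 = 3947 m/s.
= 3.947 km/s.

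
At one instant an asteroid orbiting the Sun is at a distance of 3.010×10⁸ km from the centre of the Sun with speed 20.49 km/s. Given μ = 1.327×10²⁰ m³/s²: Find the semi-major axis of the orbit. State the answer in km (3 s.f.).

r = 3.010×10¹¹ m.
Specific orbital energy ε = v²/2 − μ/r = (20490)²/2 − 1.327×10²⁰/3.010×10¹¹ = -2.309×10⁸ J/kg.
Since ε = −μ/(2a), a = −μ/(2ε) = 2.873×10¹¹ m = 2.8730×10⁸ km.

a ≈ 2.87×10⁸ km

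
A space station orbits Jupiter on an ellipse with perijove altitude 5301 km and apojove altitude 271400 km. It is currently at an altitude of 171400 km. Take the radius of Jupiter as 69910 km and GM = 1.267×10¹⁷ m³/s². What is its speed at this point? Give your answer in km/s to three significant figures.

v ≈ 21.0 km/s

r_p = 69910 + 5301 = 75211 km = 7.5211×10⁷ m.
r_a = 69910 + 271400 = 341310 km = 3.4131×10⁸ m.
r = 69910 + 171400 = 2.4131×10⁵ km = 2.413×10⁸ m.
Semi-major axis a = (r_p + r_a)/2 = 2.0826×10⁵ km = 2.083×10⁸ m.
Vis-viva: v² = μ(2/r − 1/a) = 1.267×10¹⁷ × (8.288×10⁻⁹ − 4.802×10⁻⁹) = 4.417×10⁸ m²/s².
v = 21020 m/s = 21.02 km/s.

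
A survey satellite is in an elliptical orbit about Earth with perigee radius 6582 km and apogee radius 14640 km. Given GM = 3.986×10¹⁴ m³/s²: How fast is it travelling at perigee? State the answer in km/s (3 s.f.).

v ≈ 9.14 km/s

Semi-major axis a = (r_p + r_a)/2 = 10611 km = 1.061×10⁷ m.
Vis-viva: v² = μ(2/r − 1/a) = 3.986×10¹⁴ × (3.039×10⁻⁷ − 9.424×10⁻⁸) = 8.355×10⁷ m²/s².
v = 9141 m/s = 9.141 km/s.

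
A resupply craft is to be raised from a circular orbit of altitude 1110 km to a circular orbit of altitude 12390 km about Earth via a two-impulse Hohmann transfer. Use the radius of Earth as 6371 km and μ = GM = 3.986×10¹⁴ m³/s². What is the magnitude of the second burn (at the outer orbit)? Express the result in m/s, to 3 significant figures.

Δv ≈ 1130 m/s

r₁ = 6371 + 1110 = 7481.0 km = 7.4810×10⁶ m.
r₂ = 6371 + 12390 = 18761 km = 1.8761×10⁷ m.
Transfer ellipse a_t = (r₁ + r₂)/2 = 1.312×10⁷ m.
At r₁: circular v_c1 = √(μ/r₁) = 7299 m/s; transfer-perigee v_p = √[μ(2/r₁ − 1/a_t)] = 8728 m/s.
At r₂: circular v_c2 = √(μ/r₂) = 4609 m/s; transfer-apogee v_a = √[μ(2/r₂ − 1/a_t)] = 3480 m/s.
Δv₂ = v_c2 − v_a = 1129 m/s.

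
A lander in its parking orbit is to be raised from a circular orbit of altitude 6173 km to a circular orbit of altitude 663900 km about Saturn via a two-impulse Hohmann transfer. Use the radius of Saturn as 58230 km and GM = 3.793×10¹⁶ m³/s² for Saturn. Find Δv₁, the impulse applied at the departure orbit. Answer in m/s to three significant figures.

Δv ≈ 8620 m/s

r₁ = 58230 + 6173 = 64403 km = 6.4403×10⁷ m.
r₂ = 58230 + 663900 = 722130 km = 7.2213×10⁸ m.
Transfer ellipse a_t = (r₁ + r₂)/2 = 3.933×10⁸ m.
At r₁: circular v_c1 = √(μ/r₁) = 24270 m/s; transfer-perikrone v_p = √[μ(2/r₁ − 1/a_t)] = 32890 m/s.
Δv₁ = v_p − v_c1 = 8617 m/s.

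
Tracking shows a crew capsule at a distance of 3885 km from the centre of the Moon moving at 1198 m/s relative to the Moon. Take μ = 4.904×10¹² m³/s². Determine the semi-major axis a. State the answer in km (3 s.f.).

r = 3.885×10⁶ m.
Specific orbital energy ε = v²/2 − μ/r = (1198)²/2 − 4.904×10¹²/3.885×10⁶ = -5.447×10⁵ J/kg.
Since ε = −μ/(2a), a = −μ/(2ε) = 4.502×10⁶ m = 4501.7 km.

a ≈ 4500 km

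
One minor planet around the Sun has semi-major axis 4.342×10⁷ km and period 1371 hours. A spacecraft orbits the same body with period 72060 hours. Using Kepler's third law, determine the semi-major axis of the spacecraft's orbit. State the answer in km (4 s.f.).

Kepler's third law: a³ ∝ T², so a₂ = a₁ (T₂/T₁)^(2/3).
T₂/T₁ = 52.56, (T₂/T₁)^(2/3) = 14.03.
a₂ = 4.342×10⁷ × 14.03 = 6.092×10⁸ km.

a₂ ≈ 6.092×10⁸ km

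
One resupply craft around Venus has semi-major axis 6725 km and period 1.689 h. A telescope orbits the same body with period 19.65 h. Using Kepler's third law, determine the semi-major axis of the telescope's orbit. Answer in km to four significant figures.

Kepler's third law: a³ ∝ T², so a₂ = a₁ (T₂/T₁)^(2/3).
T₂/T₁ = 11.63, (T₂/T₁)^(2/3) = 5.134.
a₂ = 6725 × 5.134 = 34530 km.

a₂ ≈ 34530 km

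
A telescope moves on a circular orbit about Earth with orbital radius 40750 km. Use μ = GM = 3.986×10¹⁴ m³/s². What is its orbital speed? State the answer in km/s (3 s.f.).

r = 40750 km = 4.075×10⁷ m.
For a circular orbit v = √(μ/r) = √(3.986×10¹⁴ / 4.075×10⁷) = √(9.782×10⁶) = 3128 m/s.
That is 3.128 km/s.

v ≈ 3.13 km/s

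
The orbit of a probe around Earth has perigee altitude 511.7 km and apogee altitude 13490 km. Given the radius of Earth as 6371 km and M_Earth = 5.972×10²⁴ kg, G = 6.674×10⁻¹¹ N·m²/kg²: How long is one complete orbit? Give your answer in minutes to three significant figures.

T ≈ 256 minutes

μ = GM = 6.674×10⁻¹¹ × 5.972×10²⁴ = 3.986×10¹⁴ m³/s².
r_p = 6371 + 511.7 = 6882.7 km = 6.8827×10⁶ m.
r_a = 6371 + 13490 = 19861 km = 1.9861×10⁷ m.
Semi-major axis a = (r_p + r_a)/2 = (6882.7 + 19861)/2 = 13372 km = 1.337×10⁷ m.
By Kepler's third law T = 2π√(a³/μ) = 2π × 2.449×10³ = 1.539×10⁴ s.
= 256.5 minutes.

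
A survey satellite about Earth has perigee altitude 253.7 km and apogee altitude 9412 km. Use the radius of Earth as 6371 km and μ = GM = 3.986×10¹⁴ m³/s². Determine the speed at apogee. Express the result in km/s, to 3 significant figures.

r_p = 6371 + 253.7 = 6624.7 km = 6.6247×10⁶ m.
r_a = 6371 + 9412 = 15783 km = 1.5783×10⁷ m.
Semi-major axis a = (r_p + r_a)/2 = 11204 km = 1.120×10⁷ m.
Vis-viva: v² = μ(2/r − 1/a) = 3.986×10¹⁴ × (1.267×10⁻⁷ − 8.926×10⁻⁸) = 1.493×10⁷ m²/s².
v = 3864 m/s = 3.864 km/s.

v ≈ 3.86 km/s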